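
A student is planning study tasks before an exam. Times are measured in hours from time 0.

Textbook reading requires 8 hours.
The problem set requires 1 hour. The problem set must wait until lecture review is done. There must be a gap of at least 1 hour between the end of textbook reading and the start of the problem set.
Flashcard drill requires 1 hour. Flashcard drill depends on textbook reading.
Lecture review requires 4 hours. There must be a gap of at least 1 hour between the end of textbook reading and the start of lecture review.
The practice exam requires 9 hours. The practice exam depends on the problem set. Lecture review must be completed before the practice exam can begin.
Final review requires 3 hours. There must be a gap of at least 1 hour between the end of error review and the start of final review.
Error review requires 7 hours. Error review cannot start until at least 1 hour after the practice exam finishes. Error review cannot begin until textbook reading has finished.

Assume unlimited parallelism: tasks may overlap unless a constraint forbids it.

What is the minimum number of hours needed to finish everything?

35

Nothing blocks textbook reading, so it runs from hour 0 to hour 8.
After textbook reading (finishes hour 8), flashcard drill can start at hour 8 and finishes at hour 9.
After textbook reading (finishes hour 8, plus 1-hour gap → hour 9), lecture review can start at hour 9 and finishes at hour 13.
The problem set needs all of lecture review (finishes hour 13); textbook reading (finishes hour 8, plus 1-hour gap → hour 9). That puts its earliest start at hour 13; it finishes at 13 + 1 = hour 14.
The practice exam cannot start until the problem set (finishes hour 14); lecture review (finishes hour 13). The controlling bound is hour 14, so the practice exam finishes at 14 + 9 = hour 23.
Error review needs all of the practice exam (finishes hour 23, plus 1-hour gap → hour 24); textbook reading (finishes hour 8). That puts its earliest start at hour 24; it finishes at 24 + 7 = hour 31.
After error review (finishes hour 31, plus 1-hour gap → hour 32), final review can start at hour 32 and finishes at hour 35.
All tasks are finished once the last one completes. Finish times: Textbook reading at 8, Lecture review at 13, The problem set at 14, Flashcard drill at 9, The practice exam at 23, Error review at 31, Final review at 35. The latest is hour 35.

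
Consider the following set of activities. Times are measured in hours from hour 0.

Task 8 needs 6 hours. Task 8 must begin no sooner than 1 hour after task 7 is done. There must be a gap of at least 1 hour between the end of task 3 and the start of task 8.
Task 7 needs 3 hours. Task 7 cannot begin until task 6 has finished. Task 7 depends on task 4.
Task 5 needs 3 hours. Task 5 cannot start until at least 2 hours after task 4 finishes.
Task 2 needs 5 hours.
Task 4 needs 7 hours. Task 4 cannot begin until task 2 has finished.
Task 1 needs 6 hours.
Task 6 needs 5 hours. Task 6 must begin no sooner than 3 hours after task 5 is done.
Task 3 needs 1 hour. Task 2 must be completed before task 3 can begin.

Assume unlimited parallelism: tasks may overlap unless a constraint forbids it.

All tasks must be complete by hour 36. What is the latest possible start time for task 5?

15

Task 8 has no dependents, so it just needs to finish by hour 36. Starting by 36 − 6 = hour 30 achieves that.
Task 7 has to be done before task 8 (must start by hour 30, minus 1-hour gap → hour 29). That means finishing by hour 29, i.e. starting by 29 − 3 = hour 26.
Task 6 must finish before task 7 (must start by hour 26). With a 5-hour duration, task 6 must start by 26 − 5 = hour 21.
Since task 6 (must start by hour 21, minus 3-hour gap → hour 18) depends on it, task 5 must finish by hour 18. Backing off its 3-hour duration gives a latest start of hour 15.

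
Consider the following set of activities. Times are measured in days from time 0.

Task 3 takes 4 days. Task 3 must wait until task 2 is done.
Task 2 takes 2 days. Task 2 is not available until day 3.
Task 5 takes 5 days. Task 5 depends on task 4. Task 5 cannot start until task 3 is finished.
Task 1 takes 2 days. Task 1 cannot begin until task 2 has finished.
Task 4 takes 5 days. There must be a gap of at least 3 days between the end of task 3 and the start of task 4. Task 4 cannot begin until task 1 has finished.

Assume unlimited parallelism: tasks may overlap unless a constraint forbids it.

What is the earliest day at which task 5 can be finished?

Task 2 waits on its own release at day 3, so it starts at day 3 and finishes at 3 + 2 = day 5.
After task 2 (finishes day 5), task 3 can start at day 5 and finishes at day 9.
After task 2 (finishes day 5), task 1 can start at day 5 and finishes at day 7.
For task 4: task 3 (finishes day 9, plus 3-day gap → day 12); task 1 (finishes day 7). Taking the maximum gives a start of day 12, and it finishes at 12 + 5 = day 17.
Task 5 cannot start until task 4 (finishes day 17); task 3 (finishes day 9). The controlling bound is day 17, so task 5 finishes at 17 + 5 = day 22.

22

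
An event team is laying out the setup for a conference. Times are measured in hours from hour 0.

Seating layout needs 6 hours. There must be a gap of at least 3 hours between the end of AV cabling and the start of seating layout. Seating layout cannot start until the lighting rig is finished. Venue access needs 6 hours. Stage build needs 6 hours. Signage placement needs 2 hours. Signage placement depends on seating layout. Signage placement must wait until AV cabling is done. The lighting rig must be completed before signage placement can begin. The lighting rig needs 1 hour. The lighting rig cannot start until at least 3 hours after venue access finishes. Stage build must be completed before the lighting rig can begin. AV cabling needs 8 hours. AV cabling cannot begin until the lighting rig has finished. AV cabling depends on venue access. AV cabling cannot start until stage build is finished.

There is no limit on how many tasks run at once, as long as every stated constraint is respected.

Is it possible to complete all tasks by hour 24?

No

Stage build can start immediately at hour 0; it finishes at hour 6.
Venue access has no prerequisites, so it starts at hour 0 and finishes at hour 6.
The lighting rig has to wait for venue access (finishes hour 6, plus 3-hour gap → hour 9); stage build (finishes hour 6). The latest of these is hour 9, so the lighting rig runs hour 9 to 9 + 1 = hour 10.
AV cabling has to wait for the lighting rig (finishes hour 10); venue access (finishes hour 6); stage build (finishes hour 6). The latest of these is hour 10, so AV cabling runs hour 10 to 10 + 8 = hour 18.
Seating layout needs all of AV cabling (finishes hour 18, plus 3-hour gap → hour 21); the lighting rig (finishes hour 10). That puts its earliest start at hour 21; it finishes at 21 + 6 = hour 27.
Signage placement cannot start until seating layout (finishes hour 27); AV cabling (finishes hour 18); the lighting rig (finishes hour 10). The controlling bound is hour 27, so signage placement finishes at 27 + 2 = hour 29.
The earliest everything can be done is hour 29, which is after the deadline of 24, so it is not possible.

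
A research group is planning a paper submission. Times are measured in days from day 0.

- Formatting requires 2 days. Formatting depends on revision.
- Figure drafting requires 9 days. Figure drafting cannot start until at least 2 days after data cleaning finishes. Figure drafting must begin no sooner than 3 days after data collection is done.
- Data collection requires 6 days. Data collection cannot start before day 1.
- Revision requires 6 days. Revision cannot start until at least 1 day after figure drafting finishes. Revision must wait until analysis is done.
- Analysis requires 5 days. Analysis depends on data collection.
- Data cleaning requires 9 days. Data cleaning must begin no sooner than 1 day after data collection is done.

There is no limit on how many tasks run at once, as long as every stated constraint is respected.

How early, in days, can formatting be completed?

37

After its own release at day 1, data collection can start at day 1 and finishes at day 7.
Analysis cannot begin until data collection (finishes day 7). It runs from day 7 to 7 + 5 = day 12.
After data collection (finishes day 7, plus 1-day gap → day 8), data cleaning can start at day 8 and finishes at day 17.
Figure drafting has to wait for data cleaning (finishes day 17, plus 2-day gap → day 19); data collection (finishes day 7, plus 3-day gap → day 10). The latest of these is day 19, so figure drafting runs day 19 to 19 + 9 = day 28.
For revision: figure drafting (finishes day 28, plus 1-day gap → day 29); analysis (finishes day 12). Taking the maximum gives a start of day 29, and it finishes at 29 + 6 = day 35.
Formatting cannot begin until revision (finishes day 35). It runs from day 35 to 35 + 2 = day 37.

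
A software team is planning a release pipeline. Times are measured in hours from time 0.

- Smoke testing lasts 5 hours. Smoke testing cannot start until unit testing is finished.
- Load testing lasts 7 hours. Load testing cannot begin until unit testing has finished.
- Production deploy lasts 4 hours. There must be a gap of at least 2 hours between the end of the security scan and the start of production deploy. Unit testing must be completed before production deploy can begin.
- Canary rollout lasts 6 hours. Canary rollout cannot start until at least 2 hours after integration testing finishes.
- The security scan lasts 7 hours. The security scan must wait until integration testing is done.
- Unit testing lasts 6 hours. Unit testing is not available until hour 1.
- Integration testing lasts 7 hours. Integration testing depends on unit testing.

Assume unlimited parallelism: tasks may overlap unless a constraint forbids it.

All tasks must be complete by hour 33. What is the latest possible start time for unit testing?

7

To finish by hour 33, production deploy (duration 4) must start no later than hour 29.
The security scan must finish before production deploy (must start by hour 29, minus 2-hour gap → hour 27). With a 7-hour duration, the security scan must start by 27 − 7 = hour 20.
Canary rollout must finish by hour 33; it takes 6 hours, so it must start by 33 − 6 = hour 27.
Integration testing feeds the security scan (must start by hour 20); canary rollout (must start by hour 27, minus 2-hour gap → hour 25). Taking the minimum, integration testing must finish by hour 20 and start by 20 − 7 = hour 13.
Nothing follows smoke testing; the deadline of hour 33 is its only limit. It must start by 33 − 5 = hour 28.
To finish by hour 33, load testing (duration 7) must start no later than hour 26.
Unit testing feeds integration testing (must start by hour 13); smoke testing (must start by hour 28); load testing (must start by hour 26); production deploy (must start by hour 29). Taking the minimum, unit testing must finish by hour 13 and start by 13 − 6 = hour 7.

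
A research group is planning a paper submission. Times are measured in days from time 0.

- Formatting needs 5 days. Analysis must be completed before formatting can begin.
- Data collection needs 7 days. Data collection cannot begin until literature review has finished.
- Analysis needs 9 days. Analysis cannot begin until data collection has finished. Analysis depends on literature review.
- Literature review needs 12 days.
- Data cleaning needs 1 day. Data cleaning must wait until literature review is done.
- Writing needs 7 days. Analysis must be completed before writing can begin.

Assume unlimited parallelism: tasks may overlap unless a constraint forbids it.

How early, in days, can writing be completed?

Literature review has no prerequisites, so it starts at day 0 and finishes at day 12.
Data collection waits on literature review (finishes day 12), so it starts at day 12 and finishes at 12 + 7 = day 19.
For analysis: data collection (finishes day 19); literature review (finishes day 12). Taking the maximum gives a start of day 19, and it finishes at 19 + 9 = day 28.
Writing waits on analysis (finishes day 28), so it starts at day 28 and finishes at 28 + 7 = day 35.

35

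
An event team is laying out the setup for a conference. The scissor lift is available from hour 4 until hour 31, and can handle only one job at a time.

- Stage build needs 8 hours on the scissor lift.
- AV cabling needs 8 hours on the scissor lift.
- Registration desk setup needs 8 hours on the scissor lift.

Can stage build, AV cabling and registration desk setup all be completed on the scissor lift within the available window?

Yes

The scissor lift window is 31 − 4 = 27 hours.
Running back to back, the jobs need 8 + 8 + 8 = 24 hours on the scissor lift.
Since 24 ≤ 27, they fit within the window.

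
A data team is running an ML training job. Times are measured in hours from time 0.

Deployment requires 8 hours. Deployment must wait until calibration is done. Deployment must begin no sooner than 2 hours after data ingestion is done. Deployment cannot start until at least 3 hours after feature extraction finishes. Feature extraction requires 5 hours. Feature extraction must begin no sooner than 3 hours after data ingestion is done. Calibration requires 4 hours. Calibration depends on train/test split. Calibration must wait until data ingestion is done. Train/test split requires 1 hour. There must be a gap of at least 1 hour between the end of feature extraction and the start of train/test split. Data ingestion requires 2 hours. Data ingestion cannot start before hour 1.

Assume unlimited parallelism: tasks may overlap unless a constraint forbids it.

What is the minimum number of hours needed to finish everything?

Data ingestion waits on its own release at hour 1, so it starts at hour 1 and finishes at 1 + 2 = hour 3.
Feature extraction cannot begin until data ingestion (finishes hour 3, plus 3-hour gap → hour 6). It runs from hour 6 to 6 + 5 = hour 11.
Train/test split waits on feature extraction (finishes hour 11, plus 1-hour gap → hour 12), so it starts at hour 12 and finishes at 12 + 1 = hour 13.
For calibration: train/test split (finishes hour 13); data ingestion (finishes hour 3). Taking the maximum gives a start of hour 13, and it finishes at 13 + 4 = hour 17.
Deployment cannot start until calibration (finishes hour 17); data ingestion (finishes hour 3, plus 2-hour gap → hour 5); feature extraction (finishes hour 11, plus 3-hour gap → hour 14). The controlling bound is hour 17, so deployment finishes at 17 + 8 = hour 25.
All tasks are finished once the last one completes. Finish times: Data ingestion at 3, Feature extraction at 11, Train/test split at 13, Calibration at 17, Deployment at 25. The latest is hour 25.

25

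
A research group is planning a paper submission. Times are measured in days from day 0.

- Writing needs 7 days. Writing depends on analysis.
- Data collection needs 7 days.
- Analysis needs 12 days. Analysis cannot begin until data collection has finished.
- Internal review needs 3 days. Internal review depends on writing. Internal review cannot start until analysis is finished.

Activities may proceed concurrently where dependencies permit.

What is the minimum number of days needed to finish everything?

Data collection can start immediately at day 0; it finishes at day 7.
Analysis cannot begin until data collection (finishes day 7). It runs from day 7 to 7 + 12 = day 19.
After analysis (finishes day 19), writing can start at day 19 and finishes at day 26.
Internal review needs all of writing (finishes day 26); analysis (finishes day 19). That puts its earliest start at day 26; it finishes at 26 + 3 = day 29.
All tasks are finished once the last one completes. Finish times: Data collection at 7, Analysis at 19, Writing at 26, Internal review at 29. The latest is day 29.

29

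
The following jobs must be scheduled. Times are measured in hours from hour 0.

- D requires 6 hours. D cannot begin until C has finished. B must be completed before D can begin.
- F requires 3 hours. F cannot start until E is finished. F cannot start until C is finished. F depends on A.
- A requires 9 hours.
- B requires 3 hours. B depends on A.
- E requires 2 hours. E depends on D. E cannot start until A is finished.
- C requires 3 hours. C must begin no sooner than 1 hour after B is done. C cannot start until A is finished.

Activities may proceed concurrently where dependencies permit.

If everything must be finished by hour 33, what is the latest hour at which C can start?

Nothing follows F; the deadline of hour 33 is its only limit. It must start by 33 − 3 = hour 30.
E has to be done before F (must start by hour 30). That means finishing by hour 30, i.e. starting by 30 − 2 = hour 28.
D must finish before E (must start by hour 28). With a 6-hour duration, D must start by 28 − 6 = hour 22.
For C: D (must start by hour 22); F (must start by hour 30). The most restrictive is hour 22; with a 3-hour duration, C must start by hour 19.

19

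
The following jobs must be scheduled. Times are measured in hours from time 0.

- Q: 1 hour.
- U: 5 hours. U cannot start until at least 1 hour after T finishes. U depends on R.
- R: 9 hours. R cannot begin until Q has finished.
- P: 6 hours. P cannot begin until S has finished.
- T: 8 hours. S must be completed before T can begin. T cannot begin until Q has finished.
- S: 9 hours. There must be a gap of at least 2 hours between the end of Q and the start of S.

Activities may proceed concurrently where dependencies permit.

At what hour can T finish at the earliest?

Q has no prerequisites, so it starts at hour 0 and finishes at hour 1.
After Q (finishes hour 1, plus 2-hour gap → hour 3), S can start at hour 3 and finishes at hour 12.
T needs all of S (finishes hour 12); Q (finishes hour 1). That puts its earliest start at hour 12; it finishes at 12 + 8 = hour 20.

20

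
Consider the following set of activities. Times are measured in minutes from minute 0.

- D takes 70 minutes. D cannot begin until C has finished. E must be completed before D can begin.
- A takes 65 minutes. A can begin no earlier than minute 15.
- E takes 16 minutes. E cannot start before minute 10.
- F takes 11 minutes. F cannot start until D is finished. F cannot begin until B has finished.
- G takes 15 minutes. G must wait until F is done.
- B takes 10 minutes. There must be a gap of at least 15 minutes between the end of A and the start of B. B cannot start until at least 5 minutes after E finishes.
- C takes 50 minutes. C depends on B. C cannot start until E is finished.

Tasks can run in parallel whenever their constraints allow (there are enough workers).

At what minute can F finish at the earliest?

After its own release at minute 10, E can start at minute 10 and finishes at minute 26.
A waits on its own release at minute 15, so it starts at minute 15 and finishes at 15 + 65 = minute 80.
B cannot start until A (finishes minute 80, plus 15-minute gap → minute 95); E (finishes minute 26, plus 5-minute gap → minute 31). The controlling bound is minute 95, so B finishes at 95 + 10 = minute 105.
C needs all of B (finishes minute 105); E (finishes minute 26). That puts its earliest start at minute 105; it finishes at 105 + 50 = minute 155.
D needs all of C (finishes minute 155); E (finishes minute 26). That puts its earliest start at minute 155; it finishes at 155 + 70 = minute 225.
F needs all of D (finishes minute 225); B (finishes minute 105). That puts its earliest start at minute 225; it finishes at 225 + 11 = minute 236.

236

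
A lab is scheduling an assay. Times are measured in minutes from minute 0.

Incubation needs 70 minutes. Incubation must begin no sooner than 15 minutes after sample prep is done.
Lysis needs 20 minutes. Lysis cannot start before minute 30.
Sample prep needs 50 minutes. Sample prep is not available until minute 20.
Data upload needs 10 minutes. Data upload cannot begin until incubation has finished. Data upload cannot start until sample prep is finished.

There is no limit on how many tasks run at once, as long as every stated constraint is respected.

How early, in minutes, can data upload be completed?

165

After its own release at minute 20, sample prep can start at minute 20 and finishes at minute 70.
Incubation cannot begin until sample prep (finishes minute 70, plus 15-minute gap → minute 85). It runs from minute 85 to 85 + 70 = minute 155.
Data upload needs all of incubation (finishes minute 155); sample prep (finishes minute 70). That puts its earliest start at minute 155; it finishes at 155 + 10 = minute 165.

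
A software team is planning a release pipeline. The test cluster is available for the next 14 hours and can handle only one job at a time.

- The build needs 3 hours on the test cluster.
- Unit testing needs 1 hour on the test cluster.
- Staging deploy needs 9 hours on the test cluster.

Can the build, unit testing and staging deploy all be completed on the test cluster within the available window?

Yes

Running back to back, the jobs need 3 + 1 + 9 = 13 hours on the test cluster.
Since 13 ≤ 14, they fit within the window.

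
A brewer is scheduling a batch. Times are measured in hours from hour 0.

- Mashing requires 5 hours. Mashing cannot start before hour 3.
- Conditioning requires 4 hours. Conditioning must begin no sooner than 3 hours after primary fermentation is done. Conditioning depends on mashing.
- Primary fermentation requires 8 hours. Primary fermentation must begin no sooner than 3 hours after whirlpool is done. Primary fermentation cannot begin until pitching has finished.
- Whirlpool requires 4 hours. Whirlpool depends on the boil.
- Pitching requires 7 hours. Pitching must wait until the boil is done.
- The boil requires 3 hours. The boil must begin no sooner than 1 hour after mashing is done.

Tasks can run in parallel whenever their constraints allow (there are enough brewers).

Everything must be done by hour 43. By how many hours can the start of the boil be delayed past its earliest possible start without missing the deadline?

Mashing waits on its own release at hour 3, so it starts at hour 3 and finishes at 3 + 5 = hour 8.
After mashing (finishes hour 8, plus 1-hour gap → hour 9), the boil can start at hour 9 and finishes at hour 12.

Working backward from the deadline:
Conditioning has no dependents, so it just needs to finish by hour 43. Starting by 43 − 4 = hour 39 achieves that.
Since conditioning (must start by hour 39, minus 3-hour gap → hour 36) depends on it, primary fermentation must finish by hour 36. Backing off its 8-hour duration gives a latest start of hour 28.
Whirlpool feeds into primary fermentation (must start by hour 28, minus 3-hour gap → hour 25); so whirlpool must finish by hour 25 and therefore start by hour 21.
Pitching feeds into primary fermentation (must start by hour 28); so pitching must finish by hour 28 and therefore start by hour 21.
The boil has several dependents: whirlpool (must start by hour 21); pitching (must start by hour 21). The earliest of those limits is hour 21, so the boil must start by 21 − 3 = hour 18.
So the boil can start as early as hour 9 and as late as hour 18, giving 18 − 9 = 9 hours of slack.

9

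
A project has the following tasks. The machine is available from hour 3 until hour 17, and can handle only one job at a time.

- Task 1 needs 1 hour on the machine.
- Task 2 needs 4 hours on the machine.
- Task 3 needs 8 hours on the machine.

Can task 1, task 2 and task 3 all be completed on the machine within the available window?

Yes

The machine window is 17 − 3 = 14 hours.
Running back to back, the jobs need 1 + 4 + 8 = 13 hours on the machine.
Since 13 ≤ 14, they fit within the window.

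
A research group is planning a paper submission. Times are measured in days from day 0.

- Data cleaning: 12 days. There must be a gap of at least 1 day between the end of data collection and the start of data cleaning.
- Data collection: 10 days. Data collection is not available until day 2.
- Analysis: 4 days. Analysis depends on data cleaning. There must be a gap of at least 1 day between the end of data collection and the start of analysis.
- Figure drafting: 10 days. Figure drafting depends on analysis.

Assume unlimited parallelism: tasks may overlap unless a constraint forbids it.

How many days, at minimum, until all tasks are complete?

39

Data collection waits on its own release at day 2, so it starts at day 2 and finishes at 2 + 10 = day 12.
After data collection (finishes day 12, plus 1-day gap → day 13), data cleaning can start at day 13 and finishes at day 25.
Analysis cannot start until data cleaning (finishes day 25); data collection (finishes day 12, plus 1-day gap → day 13). The controlling bound is day 25, so analysis finishes at 25 + 4 = day 29.
Figure drafting cannot begin until analysis (finishes day 29). It runs from day 29 to 29 + 10 = day 39.
All tasks are finished once the last one completes. Finish times: Data collection at 12, Data cleaning at 25, Analysis at 29, Figure drafting at 39. The latest is day 39.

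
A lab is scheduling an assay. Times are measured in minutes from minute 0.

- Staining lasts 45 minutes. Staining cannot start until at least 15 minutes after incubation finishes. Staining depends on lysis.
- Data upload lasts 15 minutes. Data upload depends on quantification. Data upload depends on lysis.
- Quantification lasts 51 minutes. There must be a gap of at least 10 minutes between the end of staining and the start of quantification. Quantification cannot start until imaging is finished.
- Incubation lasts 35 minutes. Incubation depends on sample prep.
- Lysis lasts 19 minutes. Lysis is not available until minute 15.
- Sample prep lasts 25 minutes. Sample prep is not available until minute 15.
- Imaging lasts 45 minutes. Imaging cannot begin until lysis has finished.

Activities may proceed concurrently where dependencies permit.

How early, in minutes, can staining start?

Lysis waits on its own release at minute 15, so it starts at minute 15 and finishes at 15 + 19 = minute 34.
After its own release at minute 15, sample prep can start at minute 15 and finishes at minute 40.
After sample prep (finishes minute 40), incubation can start at minute 40 and finishes at minute 75.
Staining waits on incubation (finishes minute 75, plus 15-minute gap → minute 90); lysis (finishes minute 34). The latest of these is minute 90, which is the earliest staining can start.

90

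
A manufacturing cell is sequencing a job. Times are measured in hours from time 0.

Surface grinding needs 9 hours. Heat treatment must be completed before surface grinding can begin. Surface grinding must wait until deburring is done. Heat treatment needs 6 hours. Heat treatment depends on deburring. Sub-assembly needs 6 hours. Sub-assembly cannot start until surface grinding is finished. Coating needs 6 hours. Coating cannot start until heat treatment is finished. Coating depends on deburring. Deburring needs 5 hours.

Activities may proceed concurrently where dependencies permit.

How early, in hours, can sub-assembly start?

20

Deburring can start immediately at hour 0; it finishes at hour 5.
Heat treatment waits on deburring (finishes hour 5), so it starts at hour 5 and finishes at 5 + 6 = hour 11.
Surface grinding cannot start until heat treatment (finishes hour 11); deburring (finishes hour 5). The controlling bound is hour 11, so surface grinding finishes at 11 + 9 = hour 20.
Sub-assembly waits on surface grinding (finishes hour 20), so the earliest it can start is hour 20.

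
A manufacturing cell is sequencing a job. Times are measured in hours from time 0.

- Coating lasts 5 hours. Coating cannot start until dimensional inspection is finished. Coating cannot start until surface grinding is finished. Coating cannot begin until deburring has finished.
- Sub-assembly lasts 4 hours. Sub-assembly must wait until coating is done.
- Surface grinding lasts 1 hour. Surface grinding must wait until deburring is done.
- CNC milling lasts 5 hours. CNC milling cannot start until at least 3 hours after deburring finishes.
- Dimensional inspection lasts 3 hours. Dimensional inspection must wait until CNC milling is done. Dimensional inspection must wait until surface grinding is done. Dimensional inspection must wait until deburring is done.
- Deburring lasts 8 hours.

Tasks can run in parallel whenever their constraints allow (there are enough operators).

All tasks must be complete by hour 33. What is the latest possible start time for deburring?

5

Sub-assembly must finish by hour 33; it takes 4 hours, so it must start by 33 − 4 = hour 29.
Since sub-assembly (must start by hour 29) depends on it, coating must finish by hour 29. Backing off its 5-hour duration gives a latest start of hour 24.
Dimensional inspection feeds into coating (must start by hour 24); so dimensional inspection must finish by hour 24 and therefore start by hour 21.
CNC milling feeds into dimensional inspection (must start by hour 21); so CNC milling must finish by hour 21 and therefore start by hour 16.
Surface grinding has several dependents: dimensional inspection (must start by hour 21); coating (must start by hour 24). The earliest of those limits is hour 21, so surface grinding must start by 21 − 1 = hour 20.
Deburring must finish in time for CNC milling (must start by hour 16, minus 3-hour gap → hour 13); surface grinding (must start by hour 20); dimensional inspection (must start by hour 21); coating (must start by hour 24). The tightest is hour 13, so deburring must start by 13 − 8 = hour 5.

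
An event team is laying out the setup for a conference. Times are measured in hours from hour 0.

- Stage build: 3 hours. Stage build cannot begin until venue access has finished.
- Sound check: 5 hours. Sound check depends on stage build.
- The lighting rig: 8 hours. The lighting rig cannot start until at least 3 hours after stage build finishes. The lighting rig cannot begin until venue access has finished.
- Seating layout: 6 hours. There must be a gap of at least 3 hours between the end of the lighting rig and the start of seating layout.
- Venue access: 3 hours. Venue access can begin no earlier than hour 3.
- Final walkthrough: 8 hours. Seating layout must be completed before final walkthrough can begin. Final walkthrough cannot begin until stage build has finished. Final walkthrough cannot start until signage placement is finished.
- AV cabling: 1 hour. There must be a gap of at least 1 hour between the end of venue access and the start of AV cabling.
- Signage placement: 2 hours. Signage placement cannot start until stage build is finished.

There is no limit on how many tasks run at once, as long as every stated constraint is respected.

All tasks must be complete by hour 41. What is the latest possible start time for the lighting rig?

16

Nothing follows final walkthrough; the deadline of hour 41 is its only limit. It must start by 41 − 8 = hour 33.
Seating layout must finish before final walkthrough (must start by hour 33). With a 6-hour duration, seating layout must start by 33 − 6 = hour 27.
The lighting rig has to be done before seating layout (must start by hour 27, minus 3-hour gap → hour 24). That means finishing by hour 24, i.e. starting by 24 − 8 = hour 16.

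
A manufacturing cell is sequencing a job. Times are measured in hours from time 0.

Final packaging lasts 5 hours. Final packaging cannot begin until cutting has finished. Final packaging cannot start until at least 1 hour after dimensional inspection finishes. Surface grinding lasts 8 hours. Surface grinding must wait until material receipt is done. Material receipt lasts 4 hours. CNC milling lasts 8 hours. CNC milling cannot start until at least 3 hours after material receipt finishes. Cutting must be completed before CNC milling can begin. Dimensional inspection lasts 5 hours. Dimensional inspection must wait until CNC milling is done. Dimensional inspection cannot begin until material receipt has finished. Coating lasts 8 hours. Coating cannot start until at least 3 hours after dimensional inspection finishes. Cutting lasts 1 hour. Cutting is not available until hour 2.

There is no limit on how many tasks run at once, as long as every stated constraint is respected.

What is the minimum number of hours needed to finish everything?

Cutting waits on its own release at hour 2, so it starts at hour 2 and finishes at 2 + 1 = hour 3.
Nothing blocks material receipt, so it runs from hour 0 to hour 4.
Surface grinding cannot begin until material receipt (finishes hour 4). It runs from hour 4 to 4 + 8 = hour 12.
For CNC milling: material receipt (finishes hour 4, plus 3-hour gap → hour 7); cutting (finishes hour 3). Taking the maximum gives a start of hour 7, and it finishes at 7 + 8 = hour 15.
Dimensional inspection cannot start until CNC milling (finishes hour 15); material receipt (finishes hour 4). The controlling bound is hour 15, so dimensional inspection finishes at 15 + 5 = hour 20.
Final packaging needs all of cutting (finishes hour 3); dimensional inspection (finishes hour 20, plus 1-hour gap → hour 21). That puts its earliest start at hour 21; it finishes at 21 + 5 = hour 26.
Coating cannot begin until dimensional inspection (finishes hour 20, plus 3-hour gap → hour 23). It runs from hour 23 to 23 + 8 = hour 31.
All tasks are finished once the last one completes. Finish times: Material receipt at 4, Cutting at 3, CNC milling at 15, Surface grinding at 12, Dimensional inspection at 20, Coating at 31, Final packaging at 26. The latest is hour 31.

31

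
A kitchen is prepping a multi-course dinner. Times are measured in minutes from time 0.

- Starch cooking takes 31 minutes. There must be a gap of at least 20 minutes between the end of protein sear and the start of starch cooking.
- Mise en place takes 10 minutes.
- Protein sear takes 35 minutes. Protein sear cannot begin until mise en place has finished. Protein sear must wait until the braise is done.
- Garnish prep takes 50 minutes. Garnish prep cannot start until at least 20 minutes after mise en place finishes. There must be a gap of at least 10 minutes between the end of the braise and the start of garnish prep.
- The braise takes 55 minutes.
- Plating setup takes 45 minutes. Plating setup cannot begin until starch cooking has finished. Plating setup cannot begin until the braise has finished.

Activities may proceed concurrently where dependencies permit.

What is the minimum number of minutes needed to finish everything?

The braise can start immediately at minute 0; it finishes at minute 55.
Mise en place can start immediately at minute 0; it finishes at minute 10.
Garnish prep cannot start until mise en place (finishes minute 10, plus 20-minute gap → minute 30); the braise (finishes minute 55, plus 10-minute gap → minute 65). The controlling bound is minute 65, so garnish prep finishes at 65 + 50 = minute 115.
Protein sear has to wait for mise en place (finishes minute 10); the braise (finishes minute 55). The latest of these is minute 55, so protein sear runs minute 55 to 55 + 35 = minute 90.
After protein sear (finishes minute 90, plus 20-minute gap → minute 110), starch cooking can start at minute 110 and finishes at minute 141.
For plating setup: starch cooking (finishes minute 141); the braise (finishes minute 55). Taking the maximum gives a start of minute 141, and it finishes at 141 + 45 = minute 186.
All tasks are finished once the last one completes. Finish times: Mise en place at 10, The braise at 55, Protein sear at 90, Starch cooking at 141, Plating setup at 186, Garnish prep at 115. The latest is minute 186.

186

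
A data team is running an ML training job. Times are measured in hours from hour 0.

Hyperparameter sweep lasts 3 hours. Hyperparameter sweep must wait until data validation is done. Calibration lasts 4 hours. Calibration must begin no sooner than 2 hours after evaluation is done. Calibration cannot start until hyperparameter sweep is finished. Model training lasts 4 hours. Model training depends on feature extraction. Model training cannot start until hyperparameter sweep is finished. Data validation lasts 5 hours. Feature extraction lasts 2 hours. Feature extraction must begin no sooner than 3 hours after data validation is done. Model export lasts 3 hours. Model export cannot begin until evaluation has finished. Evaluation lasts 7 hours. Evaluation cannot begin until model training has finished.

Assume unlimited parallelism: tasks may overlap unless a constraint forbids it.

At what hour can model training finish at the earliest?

14

Nothing blocks data validation, so it runs from hour 0 to hour 5.
Hyperparameter sweep cannot begin until data validation (finishes hour 5). It runs from hour 5 to 5 + 3 = hour 8.
Feature extraction waits on data validation (finishes hour 5, plus 3-hour gap → hour 8), so it starts at hour 8 and finishes at 8 + 2 = hour 10.
For model training: feature extraction (finishes hour 10); hyperparameter sweep (finishes hour 8). Taking the maximum gives a start of hour 10, and it finishes at 10 + 4 = hour 14.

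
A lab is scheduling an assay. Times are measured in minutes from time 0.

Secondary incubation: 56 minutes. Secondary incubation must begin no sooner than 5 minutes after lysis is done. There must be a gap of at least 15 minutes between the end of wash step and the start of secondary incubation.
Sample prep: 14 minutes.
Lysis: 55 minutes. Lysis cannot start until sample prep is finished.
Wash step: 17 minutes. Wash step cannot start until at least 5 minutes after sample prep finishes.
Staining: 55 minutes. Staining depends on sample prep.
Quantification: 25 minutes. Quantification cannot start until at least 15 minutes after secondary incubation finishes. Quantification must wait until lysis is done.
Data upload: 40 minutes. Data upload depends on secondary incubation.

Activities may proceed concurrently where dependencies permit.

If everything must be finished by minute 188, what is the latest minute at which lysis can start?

32

Quantification has no dependents, so it just needs to finish by minute 188. Starting by 188 − 25 = minute 163 achieves that.
Nothing follows data upload; the deadline of minute 188 is its only limit. It must start by 188 − 40 = minute 148.
Secondary incubation feeds quantification (must start by minute 163, minus 15-minute gap → minute 148); data upload (must start by minute 148). Taking the minimum, secondary incubation must finish by minute 148 and start by 148 − 56 = minute 92.
Lysis has several dependents: secondary incubation (must start by minute 92, minus 5-minute gap → minute 87); quantification (must start by minute 163). The earliest of those limits is minute 87, so lysis must start by 87 − 55 = minute 32.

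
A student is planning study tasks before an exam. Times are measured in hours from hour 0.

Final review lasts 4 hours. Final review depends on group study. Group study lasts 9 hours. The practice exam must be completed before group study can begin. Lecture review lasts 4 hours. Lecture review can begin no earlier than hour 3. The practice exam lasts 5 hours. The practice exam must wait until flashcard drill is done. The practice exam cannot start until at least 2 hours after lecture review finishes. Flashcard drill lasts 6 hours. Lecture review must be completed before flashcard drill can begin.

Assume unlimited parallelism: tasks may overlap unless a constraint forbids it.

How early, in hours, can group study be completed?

27

Lecture review cannot begin until its own release at hour 3. It runs from hour 3 to 3 + 4 = hour 7.
Flashcard drill cannot begin until lecture review (finishes hour 7). It runs from hour 7 to 7 + 6 = hour 13.
The practice exam has to wait for flashcard drill (finishes hour 13); lecture review (finishes hour 7, plus 2-hour gap → hour 9). The latest of these is hour 13, so the practice exam runs hour 13 to 13 + 5 = hour 18.
After the practice exam (finishes hour 18), group study can start at hour 18 and finishes at hour 27.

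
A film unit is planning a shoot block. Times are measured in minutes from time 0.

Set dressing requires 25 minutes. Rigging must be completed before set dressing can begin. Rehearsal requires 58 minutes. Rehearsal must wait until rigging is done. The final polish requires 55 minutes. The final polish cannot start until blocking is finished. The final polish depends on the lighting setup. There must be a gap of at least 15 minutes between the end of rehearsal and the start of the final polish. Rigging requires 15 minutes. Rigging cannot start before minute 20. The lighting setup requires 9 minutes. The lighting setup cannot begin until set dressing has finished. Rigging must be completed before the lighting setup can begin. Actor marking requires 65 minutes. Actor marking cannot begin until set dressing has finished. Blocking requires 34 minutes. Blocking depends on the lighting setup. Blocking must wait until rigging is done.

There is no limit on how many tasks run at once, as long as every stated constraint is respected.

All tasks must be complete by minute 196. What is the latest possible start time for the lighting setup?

98

The final polish has no dependents, so it just needs to finish by minute 196. Starting by 196 − 55 = minute 141 achieves that.
Blocking has to be done before the final polish (must start by minute 141). That means finishing by minute 141, i.e. starting by 141 − 34 = minute 107.
The lighting setup feeds blocking (must start by minute 107); the final polish (must start by minute 141). Taking the minimum, the lighting setup must finish by minute 107 and start by 107 − 9 = minute 98.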